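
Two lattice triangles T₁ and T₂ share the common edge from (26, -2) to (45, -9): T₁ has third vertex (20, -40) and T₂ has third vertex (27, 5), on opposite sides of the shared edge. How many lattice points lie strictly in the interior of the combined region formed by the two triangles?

The union is the simple quadrilateral with vertices (26, -2), (20, -40), (45, -9), (27, 5) in order.
Using the shoelace formula, 2A = |[26·(-40) − 20·(-2)] + [20·(-9) − 45·(-40)] + [45·5 − 27·(-9)] + [27·(-2) − 26·5]| = 904, so the area is 452.
The number of boundary lattice points is Σ gcd(|Δx|,|Δy|) = gcd(6,38) + gcd(25,31) + gcd(18,14) + gcd(1,7) = 2+1+2+1 = 6.
By Pick's theorem I = A − B/2 + 1 = 452 − 6/2 + 1 = 450.

450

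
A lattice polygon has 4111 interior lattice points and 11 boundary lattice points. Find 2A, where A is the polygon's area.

Pick's theorem states A = I + B/2 − 1, so A = 4111 + 11/2 − 1 = 8231/2.
Hence 2A = 8231.

8231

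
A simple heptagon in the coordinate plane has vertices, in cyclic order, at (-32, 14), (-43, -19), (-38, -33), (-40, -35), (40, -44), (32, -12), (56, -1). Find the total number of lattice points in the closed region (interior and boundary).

3712

Using the shoelace formula, 2A = |[(-32)·(-19) − (-43)·14] + [(-43)·(-33) − (-38)·(-19)] + [(-38)·(-35) − (-40)·(-33)] + [(-40)·(-44) − 40·(-35)] + [40·(-12) − 32·(-44)] + [32·(-1) − 56·(-12)] + [56·14 − (-32)·(-1)]| = 7397, so the area is 7397/2.
Along each edge there are gcd(|Δx|,|Δy|)+1 lattice points, so counting each shared vertex once the boundary has gcd(11,33) + gcd(5,14) + gcd(2,2) + gcd(80,9) + gcd(8,32) + gcd(24,11) + gcd(88,15) = 11+1+2+1+8+1+1 = 25.
Pick's theorem gives I = A − B/2 + 1 = 7397/2 − 25/2 + 1 = 3687, so the closed region contains I + B = 3687 + 25 = 3712 lattice points.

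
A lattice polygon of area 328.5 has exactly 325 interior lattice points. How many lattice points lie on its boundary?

9

Pick's theorem gives A = I + B/2 − 1, so B = 2(A − I + 1) = 2(328.5 − 325 + 1) = 9.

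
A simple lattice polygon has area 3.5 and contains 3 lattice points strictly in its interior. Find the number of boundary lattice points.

Pick's theorem gives A = I + B/2 − 1, so B = 2(A − I + 1) = 2(3.5 − 3 + 1) = 3.

3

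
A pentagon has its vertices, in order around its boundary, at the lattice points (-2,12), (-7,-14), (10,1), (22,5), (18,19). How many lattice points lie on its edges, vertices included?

Summing gcd(|Δx|,|Δy|) over the edges gives the boundary count: gcd(5,26) + gcd(17,15) + gcd(12,4) + gcd(4,14) + gcd(20,7) = 1+1+4+2+1 = 9.

9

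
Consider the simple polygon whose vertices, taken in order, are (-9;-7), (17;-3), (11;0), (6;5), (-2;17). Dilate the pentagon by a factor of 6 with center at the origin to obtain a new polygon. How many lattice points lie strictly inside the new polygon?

Using the shoelace formula, 2A = |((-9)·(-3) − 17·(-7)) + (17·0 − 11·(-3)) + (11·5 − 6·0) + (6·17 − (-2)·5) + ((-2)·(-7) − (-9)·17)| = 513, so the area is 513/2.
Along each edge there are gcd(|Δx|,|Δy|)+1 lattice points, so counting each shared vertex once the boundary has gcd(26,4) + gcd(6,3) + gcd(5,5) + gcd(8,12) + gcd(7,24) = 2+3+5+4+1 = 15.
Scaling by 6 multiplies the area by 6² = 36 (so the new area is 9234) and multiplies the boundary lattice-point count by 6, giving 90.
By Pick's theorem, the interior count of the dilated polygon is 9234 − 90/2 + 1 = 9190.

9190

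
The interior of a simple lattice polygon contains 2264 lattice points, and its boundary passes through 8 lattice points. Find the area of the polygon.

2267

By Pick's theorem, A = I + B/2 − 1 = 2264 + 8/2 − 1 = 2267.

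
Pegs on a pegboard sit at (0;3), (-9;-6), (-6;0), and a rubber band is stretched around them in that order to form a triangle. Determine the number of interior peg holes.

7

The shoelace formula gives twice the area as |(0·(-6) − (-9)·3) + ((-9)·0 − (-6)·(-6)) + ((-6)·3 − 0·0)| = 27, so the area is 27/2.
Summing gcd(|Δx|,|Δy|) over the edges gives the boundary count: gcd(9,9) + gcd(3,6) + gcd(6,3) = 9+3+3 = 15.
Pick's theorem gives I = A − B/2 + 1 = 27/2 − 15/2 + 1 = 7.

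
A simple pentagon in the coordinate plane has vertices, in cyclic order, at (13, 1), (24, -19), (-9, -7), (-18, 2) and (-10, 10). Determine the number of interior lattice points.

Using the shoelace formula, 2A = |(13·(-19) − 24·1) + (24·(-7) − (-9)·(-19)) + ((-9)·2 − (-18)·(-7)) + ((-18)·10 − (-10)·2) + ((-10)·1 − 13·10)| = 1054, so the area is 527.
Summing gcd(|Δx|,|Δy|) over the edges gives the boundary count: gcd(11,20) + gcd(33,12) + gcd(9,9) + gcd(8,8) + gcd(23,9) = 1+3+9+8+1 = 22.
Pick's theorem gives I = A − B/2 + 1 = 527 − 22/2 + 1 = 517.

517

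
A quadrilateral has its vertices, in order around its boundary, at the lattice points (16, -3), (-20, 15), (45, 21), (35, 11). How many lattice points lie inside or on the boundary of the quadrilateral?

734

The shoelace formula gives twice the area as |(16·15 − (-20)·(-3)) + ((-20)·21 − 45·15) + (45·11 − 35·21) + (35·(-3) − 16·11)| = 1436, so the area is 718.
Along each edge there are gcd(|Δx|,|Δy|)+1 lattice points, so counting each shared vertex once the boundary has gcd(36,18) + gcd(65,6) + gcd(10,10) + gcd(19,14) = 18+1+10+1 = 30.
Pick's theorem gives I = A − B/2 + 1 = 718 − 30/2 + 1 = 704, so the closed region contains I + B = 704 + 30 = 734 lattice points.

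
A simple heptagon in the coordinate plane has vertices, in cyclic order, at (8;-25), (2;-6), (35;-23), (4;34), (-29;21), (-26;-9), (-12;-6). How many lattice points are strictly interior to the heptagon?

The shoelace formula gives twice the area as |[8·(-6) − 2·(-25)] + [2·(-23) − 35·(-6)] + [35·34 − 4·(-23)] + [4·21 − (-29)·34] + [(-29)·(-9) − (-26)·21] + [(-26)·(-6) − (-12)·(-9)] + [(-12)·(-25) − 8·(-6)]| = 3721, so the area is 3721/2.
The number of boundary lattice points is Σ gcd(|Δx|,|Δy|) = gcd(6,19) + gcd(33,17) + gcd(31,57) + gcd(33,13) + gcd(3,30) + gcd(14,3) + gcd(20,19) = 1+1+1+1+3+1+1 = 9.
By Pick's theorem A = I + B/2 − 1, so I = 3721/2 − 9/2 + 1 = 1857.

1857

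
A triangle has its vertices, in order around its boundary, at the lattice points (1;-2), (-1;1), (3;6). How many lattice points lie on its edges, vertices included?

The number of boundary lattice points is Σ gcd(|Δx|,|Δy|) = gcd(2,3) + gcd(4,5) + gcd(2,8) = 1+1+2 = 4.

4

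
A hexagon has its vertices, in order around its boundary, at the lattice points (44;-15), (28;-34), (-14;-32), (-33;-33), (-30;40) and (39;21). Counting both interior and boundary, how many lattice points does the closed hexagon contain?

4530

Using the shoelace formula, 2A = |[44·(-34) − 28·(-15)] + [28·(-32) − (-14)·(-34)] + [(-14)·(-33) − (-33)·(-32)] + [(-33)·40 − (-30)·(-33)] + [(-30)·21 − 39·40] + [39·(-15) − 44·21]| = 9051, so the area is 4525.5.
The number of boundary lattice points is Σ gcd(|Δx|,|Δy|) = gcd(16,19) + gcd(42,2) + gcd(19,1) + gcd(3,73) + gcd(69,19) + gcd(5,36) = 1+2+1+1+1+1 = 7.
Pick's theorem gives I = A − B/2 + 1 = 4525.5 − 7/2 + 1 = 4523, so the closed region contains I + B = 4523 + 7 = 4530 lattice points.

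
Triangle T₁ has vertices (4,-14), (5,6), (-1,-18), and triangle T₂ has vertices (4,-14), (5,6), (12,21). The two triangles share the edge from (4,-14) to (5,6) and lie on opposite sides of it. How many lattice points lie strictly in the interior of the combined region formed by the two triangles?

The union is the simple quadrilateral with vertices (4,-14), (-1,-18), (5,6), (12,21) in order.
By the shoelace formula, twice the signed area is |[4·(-18) − (-1)·(-14)] + [(-1)·6 − 5·(-18)] + [5·21 − 12·6] + [12·(-14) − 4·21]| = 221, so the area is 110.5.
The number of boundary lattice points is Σ gcd(|Δx|,|Δy|) = gcd(5,4) + gcd(6,24) + gcd(7,15) + gcd(8,35) = 1+6+1+1 = 9.
By Pick's theorem I = A − B/2 + 1 = 110.5 − 9/2 + 1 = 107.

107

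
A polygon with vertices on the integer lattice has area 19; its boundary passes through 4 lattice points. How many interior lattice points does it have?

Pick's theorem A = I + B/2 − 1 rearranges to I = A − B/2 + 1 = 19 − 4/2 + 1 = 18.

18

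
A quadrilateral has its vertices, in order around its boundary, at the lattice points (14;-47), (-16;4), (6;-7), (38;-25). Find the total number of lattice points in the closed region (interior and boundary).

By the shoelace formula, twice the signed area is |(14·4 − (-16)·(-47)) + ((-16)·(-7) − 6·4) + (6·(-25) − 38·(-7)) + (38·(-47) − 14·(-25))| = 1928, so the area is 964.
Along each edge there are gcd(|Δx|,|Δy|)+1 lattice points, so counting each shared vertex once the boundary has gcd(30,51) + gcd(22,11) + gcd(32,18) + gcd(24,22) = 3+11+2+2 = 18.
Pick's theorem gives I = A − B/2 + 1 = 964 − 18/2 + 1 = 956, so the closed region contains I + B = 956 + 18 = 974 lattice points.

974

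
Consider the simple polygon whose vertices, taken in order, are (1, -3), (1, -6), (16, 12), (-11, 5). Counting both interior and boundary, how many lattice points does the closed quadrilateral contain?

179

Using the shoelace formula, 2A = |(1·(-6) − 1·(-3)) + (1·12 − 16·(-6)) + (16·5 − (-11)·12) + ((-11)·(-3) − 1·5)| = 345, so the area is 172.5.
Summing gcd(|Δx|,|Δy|) over the edges gives the boundary count: gcd(0,3) + gcd(15,18) + gcd(27,7) + gcd(12,8) = 3+3+1+4 = 11.
Pick's theorem gives I = A − B/2 + 1 = 172.5 − 11/2 + 1 = 168, so the closed region contains I + B = 168 + 11 = 179 lattice points.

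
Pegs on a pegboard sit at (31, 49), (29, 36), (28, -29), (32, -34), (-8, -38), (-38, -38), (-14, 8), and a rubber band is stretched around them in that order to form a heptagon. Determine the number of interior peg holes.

The shoelace formula gives twice the area as |[31·36 − 29·49] + [29·(-29) − 28·36] + [28·(-34) − 32·(-29)] + [32·(-38) − (-8)·(-34)] + [(-8)·(-38) − (-38)·(-38)] + [(-38)·8 − (-14)·(-38)] + [(-14)·49 − 31·8]| = 6576, so the area is 3288.
Along each edge there are gcd(|Δx|,|Δy|)+1 lattice points, so counting each shared vertex once the boundary has gcd(2,13) + gcd(1,65) + gcd(4,5) + gcd(40,4) + gcd(30,0) + gcd(24,46) + gcd(45,41) = 1+1+1+4+30+2+1 = 40.
Pick's theorem gives I = A − B/2 + 1 = 3288 − 40/2 + 1 = 3269.

3269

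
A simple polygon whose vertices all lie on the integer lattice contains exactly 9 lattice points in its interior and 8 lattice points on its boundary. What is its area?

12

Pick's theorem states A = I + B/2 − 1, so A = 9 + 8/2 − 1 = 12.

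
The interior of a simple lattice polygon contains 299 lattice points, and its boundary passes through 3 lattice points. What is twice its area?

By Pick's theorem, A = I + B/2 − 1 = 299 + 3/2 − 1 = 599/2.
Hence 2A = 599.

599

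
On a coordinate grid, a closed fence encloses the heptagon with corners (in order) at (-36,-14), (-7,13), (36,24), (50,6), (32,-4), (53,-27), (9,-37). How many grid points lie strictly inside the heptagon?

3199

By the shoelace formula, twice the signed area is |((-36)·13 − (-7)·(-14)) + ((-7)·24 − 36·13) + (36·6 − 50·24) + (50·(-4) − 32·6) + (32·(-27) − 53·(-4)) + (53·(-37) − 9·(-27)) + (9·(-14) − (-36)·(-37))| = 6406, so the area is 3203.
Summing gcd(|Δx|,|Δy|) over the edges gives the boundary count: gcd(29,27) + gcd(43,11) + gcd(14,18) + gcd(18,10) + gcd(21,23) + gcd(44,10) + gcd(45,23) = 1+1+2+2+1+2+1 = 10.
By Pick's theorem A = I + B/2 − 1, so I = 3203 − 10/2 + 1 = 3199.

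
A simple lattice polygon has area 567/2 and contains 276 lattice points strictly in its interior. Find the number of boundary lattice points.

Pick's theorem gives A = I + B/2 − 1, so B = 2(A − I + 1) = 2(567/2 − 276 + 1) = 17.

17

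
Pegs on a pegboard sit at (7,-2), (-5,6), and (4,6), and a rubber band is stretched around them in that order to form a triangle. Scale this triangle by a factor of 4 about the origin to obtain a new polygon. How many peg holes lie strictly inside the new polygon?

The shoelace formula gives twice the area as |[7·6 − (-5)·(-2)] + [(-5)·6 − 4·6] + [4·(-2) − 7·6]| = 72, so the area is 36.
Along each edge there are gcd(|Δx|,|Δy|)+1 lattice points, so counting each shared vertex once the boundary has gcd(12,8) + gcd(9,0) + gcd(3,8) = 4+9+1 = 14.
Scaling by 4 multiplies the area by 4² = 16 (so the new area is 576) and multiplies the boundary lattice-point count by 4, giving 56.
By Pick's theorem, the interior count of the dilated polygon is 576 − 56/2 + 1 = 549.

549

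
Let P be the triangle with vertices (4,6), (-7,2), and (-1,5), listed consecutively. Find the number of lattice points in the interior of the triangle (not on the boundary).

3

Using the shoelace formula, 2A = |(4·2 − (-7)·6) + ((-7)·5 − (-1)·2) + ((-1)·6 − 4·5)| = 9, so the area is 9/2.
Summing gcd(|Δx|,|Δy|) over the edges gives the boundary count: gcd(11,4) + gcd(6,3) + gcd(5,1) = 1+3+1 = 5.
By Pick's theorem A = I + B/2 − 1, so I = 9/2 − 5/2 + 1 = 3.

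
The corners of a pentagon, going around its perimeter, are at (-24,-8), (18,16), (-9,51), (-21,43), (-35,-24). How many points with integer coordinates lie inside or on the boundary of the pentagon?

1617

The shoelace formula gives twice the area as |[(-24)·16 − 18·(-8)] + [18·51 − (-9)·16] + [(-9)·43 − (-21)·51] + [(-21)·(-24) − (-35)·43] + [(-35)·(-8) − (-24)·(-24)]| = 3219, so the area is 1609.5.
The number of boundary lattice points is Σ gcd(|Δx|,|Δy|) = gcd(42,24) + gcd(27,35) + gcd(12,8) + gcd(14,67) + gcd(11,16) = 6+1+4+1+1 = 13.
Pick's theorem gives I = A − B/2 + 1 = 1609.5 − 13/2 + 1 = 1604, so the closed region contains I + B = 1604 + 13 = 1617 lattice points.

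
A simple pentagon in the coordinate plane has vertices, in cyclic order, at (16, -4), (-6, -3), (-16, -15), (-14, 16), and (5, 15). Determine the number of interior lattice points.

521

The shoelace formula gives twice the area as |[16·(-3) − (-6)·(-4)] + [(-6)·(-15) − (-16)·(-3)] + [(-16)·16 − (-14)·(-15)] + [(-14)·15 − 5·16] + [5·(-4) − 16·15]| = 1046, so the area is 523.
The number of boundary lattice points is Σ gcd(|Δx|,|Δy|) = gcd(22,1) + gcd(10,12) + gcd(2,31) + gcd(19,1) + gcd(11,19) = 1+2+1+1+1 = 6.
Pick's theorem gives I = A − B/2 + 1 = 523 − 6/2 + 1 = 521.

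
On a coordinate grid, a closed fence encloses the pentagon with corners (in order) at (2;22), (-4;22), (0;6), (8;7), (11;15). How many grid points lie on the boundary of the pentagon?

13

Along each edge there are gcd(|Δx|,|Δy|)+1 lattice points, so counting each shared vertex once the boundary has gcd(6,0) + gcd(4,16) + gcd(8,1) + gcd(3,8) + gcd(9,7) = 6+4+1+1+1 = 13.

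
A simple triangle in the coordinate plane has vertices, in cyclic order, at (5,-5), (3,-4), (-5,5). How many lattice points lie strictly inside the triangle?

0

The shoelace formula gives twice the area as |(5·(-4) − 3·(-5)) + (3·5 − (-5)·(-4)) + ((-5)·(-5) − 5·5)| = 10, so the area is 5.
The number of boundary lattice points is Σ gcd(|Δx|,|Δy|) = gcd(2,1) + gcd(8,9) + gcd(10,10) = 1+1+10 = 12.
By Pick's theorem A = I + B/2 − 1, so I = 5 − 12/2 + 1 = 0.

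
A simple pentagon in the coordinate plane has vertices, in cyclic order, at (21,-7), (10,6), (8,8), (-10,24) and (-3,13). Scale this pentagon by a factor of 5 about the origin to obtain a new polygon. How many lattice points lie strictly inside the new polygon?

By the shoelace formula, twice the signed area is |(21·6 − 10·(-7)) + (10·8 − 8·6) + (8·24 − (-10)·8) + ((-10)·13 − (-3)·24) + ((-3)·(-7) − 21·13)| = 190, so the area is 95.
Summing gcd(|Δx|,|Δy|) over the edges gives the boundary count: gcd(11,13) + gcd(2,2) + gcd(18,16) + gcd(7,11) + gcd(24,20) = 1+2+2+1+4 = 10.
Scaling by 5 multiplies the area by 5² = 25 (so the new area is 2375) and multiplies the boundary lattice-point count by 5, giving 50.
By Pick's theorem, the interior count of the dilated polygon is 2375 − 50/2 + 1 = 2351.

2351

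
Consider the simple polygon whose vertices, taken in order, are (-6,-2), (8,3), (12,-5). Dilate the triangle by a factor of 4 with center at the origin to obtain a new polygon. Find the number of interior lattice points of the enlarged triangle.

1041

By the shoelace formula, twice the signed area is |((-6)·3 − 8·(-2)) + (8·(-5) − 12·3) + (12·(-2) − (-6)·(-5))| = 132, so the area is 66.
Summing gcd(|Δx|,|Δy|) over the edges gives the boundary count: gcd(14,5) + gcd(4,8) + gcd(18,3) = 1+4+3 = 8.
Scaling by 4 multiplies the area by 4² = 16 (so the new area is 1056) and multiplies the boundary lattice-point count by 4, giving 32.
By Pick's theorem, the interior count of the dilated polygon is 1056 − 32/2 + 1 = 1041.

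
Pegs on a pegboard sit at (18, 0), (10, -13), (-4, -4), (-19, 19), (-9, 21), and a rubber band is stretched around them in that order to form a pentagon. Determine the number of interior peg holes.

539

Using the shoelace formula, 2A = |(18·(-13) − 10·0) + (10·(-4) − (-4)·(-13)) + ((-4)·19 − (-19)·(-4)) + ((-19)·21 − (-9)·19) + ((-9)·0 − 18·21)| = 1084, so the area is 542.
Along each edge there are gcd(|Δx|,|Δy|)+1 lattice points, so counting each shared vertex once the boundary has gcd(8,13) + gcd(14,9) + gcd(15,23) + gcd(10,2) + gcd(27,21) = 1+1+1+2+3 = 8.
By Pick's theorem A = I + B/2 − 1, so I = 542 − 8/2 + 1 = 539.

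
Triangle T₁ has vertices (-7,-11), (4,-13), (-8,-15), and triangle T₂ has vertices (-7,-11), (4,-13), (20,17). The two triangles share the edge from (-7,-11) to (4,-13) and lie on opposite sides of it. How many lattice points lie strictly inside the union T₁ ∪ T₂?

The union is the simple quadrilateral with vertices (-7,-11), (-8,-15), (4,-13), (20,17) in order.
Using the shoelace formula, 2A = |[(-7)·(-15) − (-8)·(-11)] + [(-8)·(-13) − 4·(-15)] + [4·17 − 20·(-13)] + [20·(-11) − (-7)·17]| = 408, so the area is 204.
Along each edge there are gcd(|Δx|,|Δy|)+1 lattice points, so counting each shared vertex once the boundary has gcd(1,4) + gcd(12,2) + gcd(16,30) + gcd(27,28) = 1+2+2+1 = 6.
By Pick's theorem I = A − B/2 + 1 = 204 − 6/2 + 1 = 202.

202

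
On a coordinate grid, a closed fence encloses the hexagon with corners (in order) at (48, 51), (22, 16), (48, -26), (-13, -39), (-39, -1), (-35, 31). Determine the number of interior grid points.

By the shoelace formula, twice the signed area is |(48·16 − 22·51) + (22·(-26) − 48·16) + (48·(-39) − (-13)·(-26)) + ((-13)·(-1) − (-39)·(-39)) + ((-39)·31 − (-35)·(-1)) + ((-35)·51 − 48·31)| = 9929, so the area is 4964.5.
The number of boundary lattice points is Σ gcd(|Δx|,|Δy|) = gcd(26,35) + gcd(26,42) + gcd(61,13) + gcd(26,38) + gcd(4,32) + gcd(83,20) = 1+2+1+2+4+1 = 11.
By Pick's theorem A = I + B/2 − 1, so I = 4964.5 − 11/2 + 1 = 4960.

4960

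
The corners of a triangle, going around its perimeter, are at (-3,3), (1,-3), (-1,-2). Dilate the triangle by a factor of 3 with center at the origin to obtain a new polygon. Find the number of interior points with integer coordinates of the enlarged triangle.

The shoelace formula gives twice the area as |((-3)·(-3) − 1·3) + (1·(-2) − (-1)·(-3)) + ((-1)·3 − (-3)·(-2))| = 8, so the area is 4.
Summing gcd(|Δx|,|Δy|) over the edges gives the boundary count: gcd(4,6) + gcd(2,1) + gcd(2,5) = 2+1+1 = 4.
Scaling by 3 multiplies the area by 3² = 9 (so the new area is 36) and multiplies the boundary lattice-point count by 3, giving 12.
By Pick's theorem, the interior count of the dilated polygon is 36 − 12/2 + 1 = 31.

31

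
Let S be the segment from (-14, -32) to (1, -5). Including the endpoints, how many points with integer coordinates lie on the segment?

The number of lattice points on a segment between lattice points is gcd(|Δx|,|Δy|) + 1 = gcd(15,27) + 1 = 3 + 1 = 4.

4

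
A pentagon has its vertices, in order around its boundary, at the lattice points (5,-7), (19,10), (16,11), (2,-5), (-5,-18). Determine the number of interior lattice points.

By the shoelace formula, twice the signed area is |[5·10 − 19·(-7)] + [19·11 − 16·10] + [16·(-5) − 2·11] + [2·(-18) − (-5)·(-5)] + [(-5)·(-7) − 5·(-18)]| = 194, so the area is 97.
Summing gcd(|Δx|,|Δy|) over the edges gives the boundary count: gcd(14,17) + gcd(3,1) + gcd(14,16) + gcd(7,13) + gcd(10,11) = 1+1+2+1+1 = 6.
Pick's theorem gives I = A − B/2 + 1 = 97 − 6/2 + 1 = 95.

95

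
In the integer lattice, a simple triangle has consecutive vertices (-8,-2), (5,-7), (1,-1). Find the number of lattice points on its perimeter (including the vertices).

The number of boundary lattice points is Σ gcd(|Δx|,|Δy|) = gcd(13,5) + gcd(4,6) + gcd(9,1) = 1+2+1 = 4.

4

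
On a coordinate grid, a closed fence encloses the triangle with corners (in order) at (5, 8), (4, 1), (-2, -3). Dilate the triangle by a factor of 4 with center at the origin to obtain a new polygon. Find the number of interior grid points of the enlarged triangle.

Using the shoelace formula, 2A = |[5·1 − 4·8] + [4·(-3) − (-2)·1] + [(-2)·8 − 5·(-3)]| = 38, so the area is 19.
Summing gcd(|Δx|,|Δy|) over the edges gives the boundary count: gcd(1,7) + gcd(6,4) + gcd(7,11) = 1+2+1 = 4.
Scaling by 4 multiplies the area by 4² = 16 (so the new area is 304) and multiplies the boundary lattice-point count by 4, giving 16.
By Pick's theorem, the interior count of the dilated polygon is 304 − 16/2 + 1 = 297.

297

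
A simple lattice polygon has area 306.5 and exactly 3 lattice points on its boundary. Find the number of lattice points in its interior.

Pick's theorem A = I + B/2 − 1 rearranges to I = A − B/2 + 1 = 306.5 − 3/2 + 1 = 306.

306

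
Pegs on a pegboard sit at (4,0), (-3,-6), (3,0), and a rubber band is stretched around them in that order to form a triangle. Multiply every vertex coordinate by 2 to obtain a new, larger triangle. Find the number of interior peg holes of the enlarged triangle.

Using the shoelace formula, 2A = |[4·(-6) − (-3)·0] + [(-3)·0 − 3·(-6)] + [3·0 − 4·0]| = 6, so the area is 3.
Along each edge there are gcd(|Δx|,|Δy|)+1 lattice points, so counting each shared vertex once the boundary has gcd(7,6) + gcd(6,6) + gcd(1,0) = 1+6+1 = 8.
Scaling by 2 multiplies the area by 2² = 4 (so the new area is 12) and multiplies the boundary lattice-point count by 2, giving 16.
By Pick's theorem, the interior count of the dilated polygon is 12 − 16/2 + 1 = 5.

5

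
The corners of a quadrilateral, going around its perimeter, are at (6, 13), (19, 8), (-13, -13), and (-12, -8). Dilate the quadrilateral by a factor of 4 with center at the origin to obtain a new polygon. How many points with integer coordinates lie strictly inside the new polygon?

By the shoelace formula, twice the signed area is |[6·8 − 19·13] + [19·(-13) − (-13)·8] + [(-13)·(-8) − (-12)·(-13)] + [(-12)·13 − 6·(-8)]| = 502, so the area is 251.
Summing gcd(|Δx|,|Δy|) over the edges gives the boundary count: gcd(13,5) + gcd(32,21) + gcd(1,5) + gcd(18,21) = 1+1+1+3 = 6.
Scaling by 4 multiplies the area by 4² = 16 (so the new area is 4016) and multiplies the boundary lattice-point count by 4, giving 24.
By Pick's theorem, the interior count of the dilated polygon is 4016 − 24/2 + 1 = 4005.

4005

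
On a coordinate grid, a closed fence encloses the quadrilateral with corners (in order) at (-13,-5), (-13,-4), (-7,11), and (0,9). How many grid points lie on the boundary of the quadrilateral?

6

Summing gcd(|Δx|,|Δy|) over the edges gives the boundary count: gcd(0,1) + gcd(6,15) + gcd(7,2) + gcd(13,14) = 1+3+1+1 = 6.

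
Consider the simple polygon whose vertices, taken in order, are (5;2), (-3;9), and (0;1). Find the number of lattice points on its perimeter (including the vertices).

3

Summing gcd(|Δx|,|Δy|) over the edges gives the boundary count: gcd(8,7) + gcd(3,8) + gcd(5,1) = 1+1+1 = 3.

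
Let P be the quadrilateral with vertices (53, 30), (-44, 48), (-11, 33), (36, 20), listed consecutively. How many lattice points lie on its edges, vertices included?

6

Summing gcd(|Δx|,|Δy|) over the edges gives the boundary count: gcd(97,18) + gcd(33,15) + gcd(47,13) + gcd(17,10) = 1+3+1+1 = 6.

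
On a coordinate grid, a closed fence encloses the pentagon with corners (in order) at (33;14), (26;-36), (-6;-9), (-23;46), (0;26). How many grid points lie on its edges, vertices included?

7

The number of boundary lattice points is Σ gcd(|Δx|,|Δy|) = gcd(7,50) + gcd(32,27) + gcd(17,55) + gcd(23,20) + gcd(33,12) = 1+1+1+1+3 = 7.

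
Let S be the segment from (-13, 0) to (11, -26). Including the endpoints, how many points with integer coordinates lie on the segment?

The number of lattice points on a segment between lattice points is gcd(|Δx|,|Δy|) + 1 = gcd(24,26) + 1 = 2 + 1 = 3.

3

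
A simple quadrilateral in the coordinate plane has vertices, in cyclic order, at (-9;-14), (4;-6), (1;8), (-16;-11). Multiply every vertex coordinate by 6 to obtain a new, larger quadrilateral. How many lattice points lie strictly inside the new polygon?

Using the shoelace formula, 2A = |((-9)·(-6) − 4·(-14)) + (4·8 − 1·(-6)) + (1·(-11) − (-16)·8) + ((-16)·(-14) − (-9)·(-11))| = 390, so the area is 195.
Along each edge there are gcd(|Δx|,|Δy|)+1 lattice points, so counting each shared vertex once the boundary has gcd(13,8) + gcd(3,14) + gcd(17,19) + gcd(7,3) = 1+1+1+1 = 4.
Scaling by 6 multiplies the area by 6² = 36 (so the new area is 7020) and multiplies the boundary lattice-point count by 6, giving 24.
By Pick's theorem, the interior count of the dilated polygon is 7020 − 24/2 + 1 = 7009.

7009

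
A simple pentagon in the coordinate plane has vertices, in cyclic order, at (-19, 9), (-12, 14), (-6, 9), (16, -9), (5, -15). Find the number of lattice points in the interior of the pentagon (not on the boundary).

340

By the shoelace formula, twice the signed area is |((-19)·14 − (-12)·9) + ((-12)·9 − (-6)·14) + ((-6)·(-9) − 16·9) + (16·(-15) − 5·(-9)) + (5·9 − (-19)·(-15))| = 707, so the area is 707/2.
The number of boundary lattice points is Σ gcd(|Δx|,|Δy|) = gcd(7,5) + gcd(6,5) + gcd(22,18) + gcd(11,6) + gcd(24,24) = 1+1+2+1+24 = 29.
Pick's theorem gives I = A − B/2 + 1 = 707/2 − 29/2 + 1 = 340.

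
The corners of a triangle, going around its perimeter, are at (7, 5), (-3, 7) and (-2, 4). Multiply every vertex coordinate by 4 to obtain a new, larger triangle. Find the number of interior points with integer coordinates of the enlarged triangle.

217

The shoelace formula gives twice the area as |[7·7 − (-3)·5] + [(-3)·4 − (-2)·7] + [(-2)·5 − 7·4]| = 28, so the area is 14.
The number of boundary lattice points is Σ gcd(|Δx|,|Δy|) = gcd(10,2) + gcd(1,3) + gcd(9,1) = 2+1+1 = 4.
Scaling by 4 multiplies the area by 4² = 16 (so the new area is 224) and multiplies the boundary lattice-point count by 4, giving 16.
By Pick's theorem, the interior count of the dilated polygon is 224 − 16/2 + 1 = 217.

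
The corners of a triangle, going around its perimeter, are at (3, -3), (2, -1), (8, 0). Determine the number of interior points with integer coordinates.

6

The shoelace formula gives twice the area as |(3·(-1) − 2·(-3)) + (2·0 − 8·(-1)) + (8·(-3) − 3·0)| = 13, so the area is 13/2.
Summing gcd(|Δx|,|Δy|) over the edges gives the boundary count: gcd(1,2) + gcd(6,1) + gcd(5,3) = 1+1+1 = 3.
Pick's theorem gives I = A − B/2 + 1 = 13/2 − 3/2 + 1 = 6.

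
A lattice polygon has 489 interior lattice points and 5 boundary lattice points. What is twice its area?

By Pick's theorem, A = I + B/2 − 1 = 489 + 5/2 − 1 = 981/2.
Hence 2A = 981.

981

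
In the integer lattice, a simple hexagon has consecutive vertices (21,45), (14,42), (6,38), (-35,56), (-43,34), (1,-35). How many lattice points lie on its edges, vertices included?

29

Along each edge there are gcd(|Δx|,|Δy|)+1 lattice points, so counting each shared vertex once the boundary has gcd(7,3) + gcd(8,4) + gcd(41,18) + gcd(8,22) + gcd(44,69) + gcd(20,80) = 1+4+1+2+1+20 = 29.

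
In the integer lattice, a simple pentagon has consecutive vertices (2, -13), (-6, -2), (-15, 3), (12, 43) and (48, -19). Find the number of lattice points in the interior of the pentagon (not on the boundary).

The shoelace formula gives twice the area as |(2·(-2) − (-6)·(-13)) + ((-6)·3 − (-15)·(-2)) + ((-15)·43 − 12·3) + (12·(-19) − 48·43) + (48·(-13) − 2·(-19))| = 3689, so the area is 3689/2.
Summing gcd(|Δx|,|Δy|) over the edges gives the boundary count: gcd(8,11) + gcd(9,5) + gcd(27,40) + gcd(36,62) + gcd(46,6) = 1+1+1+2+2 = 7.
By Pick's theorem A = I + B/2 − 1, so I = 3689/2 − 7/2 + 1 = 1842.

1842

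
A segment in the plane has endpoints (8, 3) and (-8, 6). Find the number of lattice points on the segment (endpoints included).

The number of lattice points on a segment between lattice points is gcd(|Δx|,|Δy|) + 1 = gcd(16,3) + 1 = 1 + 1 = 2.

2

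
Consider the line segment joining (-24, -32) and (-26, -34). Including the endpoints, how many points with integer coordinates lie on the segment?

The number of lattice points on a segment between lattice points is gcd(|Δx|,|Δy|) + 1 = gcd(2,2) + 1 = 2 + 1 = 3.

3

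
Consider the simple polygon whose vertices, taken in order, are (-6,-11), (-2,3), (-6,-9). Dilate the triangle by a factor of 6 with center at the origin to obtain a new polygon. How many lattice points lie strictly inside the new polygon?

121

Using the shoelace formula, 2A = |((-6)·3 − (-2)·(-11)) + ((-2)·(-9) − (-6)·3) + ((-6)·(-11) − (-6)·(-9))| = 8, so the area is 4.
Along each edge there are gcd(|Δx|,|Δy|)+1 lattice points, so counting each shared vertex once the boundary has gcd(4,14) + gcd(4,12) + gcd(0,2) = 2+4+2 = 8.
Scaling by 6 multiplies the area by 6² = 36 (so the new area is 144) and multiplies the boundary lattice-point count by 6, giving 48.
By Pick's theorem, the interior count of the dilated polygon is 144 − 48/2 + 1 = 121.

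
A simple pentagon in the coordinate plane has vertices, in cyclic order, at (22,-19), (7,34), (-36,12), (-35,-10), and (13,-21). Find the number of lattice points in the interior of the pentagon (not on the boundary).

2023

Using the shoelace formula, 2A = |[22·34 − 7·(-19)] + [7·12 − (-36)·34] + [(-36)·(-10) − (-35)·12] + [(-35)·(-21) − 13·(-10)] + [13·(-19) − 22·(-21)]| = 4049, so the area is 2024.5.
Along each edge there are gcd(|Δx|,|Δy|)+1 lattice points, so counting each shared vertex once the boundary has gcd(15,53) + gcd(43,22) + gcd(1,22) + gcd(48,11) + gcd(9,2) = 1+1+1+1+1 = 5.
By Pick's theorem A = I + B/2 − 1, so I = 2024.5 − 5/2 + 1 = 2023.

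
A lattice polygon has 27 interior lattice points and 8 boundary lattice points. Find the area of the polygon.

30

By Pick's theorem, A = I + B/2 − 1 = 27 + 8/2 − 1 = 30.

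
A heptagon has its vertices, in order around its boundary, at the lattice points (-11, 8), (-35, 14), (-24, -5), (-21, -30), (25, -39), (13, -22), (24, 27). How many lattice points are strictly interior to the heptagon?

2068

The shoelace formula gives twice the area as |((-11)·14 − (-35)·8) + ((-35)·(-5) − (-24)·14) + ((-24)·(-30) − (-21)·(-5)) + ((-21)·(-39) − 25·(-30)) + (25·(-22) − 13·(-39)) + (13·27 − 24·(-22)) + (24·8 − (-11)·27)| = 4146, so the area is 2073.
Along each edge there are gcd(|Δx|,|Δy|)+1 lattice points, so counting each shared vertex once the boundary has gcd(24,6) + gcd(11,19) + gcd(3,25) + gcd(46,9) + gcd(12,17) + gcd(11,49) + gcd(35,19) = 6+1+1+1+1+1+1 = 12.
Pick's theorem gives I = A − B/2 + 1 = 2073 − 12/2 + 1 = 2068.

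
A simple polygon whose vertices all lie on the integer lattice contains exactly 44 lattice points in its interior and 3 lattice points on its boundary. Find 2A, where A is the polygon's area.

By Pick's theorem, A = I + B/2 − 1 = 44 + 3/2 − 1 = 89/2.
Hence 2A = 89.

89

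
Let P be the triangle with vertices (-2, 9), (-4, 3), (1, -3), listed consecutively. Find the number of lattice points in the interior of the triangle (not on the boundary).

By the shoelace formula, twice the signed area is |((-2)·3 − (-4)·9) + ((-4)·(-3) − 1·3) + (1·9 − (-2)·(-3))| = 42, so the area is 21.
Along each edge there are gcd(|Δx|,|Δy|)+1 lattice points, so counting each shared vertex once the boundary has gcd(2,6) + gcd(5,6) + gcd(3,12) = 2+1+3 = 6.
By Pick's theorem A = I + B/2 − 1, so I = 21 − 6/2 + 1 = 19.

19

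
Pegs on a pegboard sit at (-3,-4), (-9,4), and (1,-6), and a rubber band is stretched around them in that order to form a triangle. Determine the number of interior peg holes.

Using the shoelace formula, 2A = |[(-3)·4 − (-9)·(-4)] + [(-9)·(-6) − 1·4] + [1·(-4) − (-3)·(-6)]| = 20, so the area is 10.
Along each edge there are gcd(|Δx|,|Δy|)+1 lattice points, so counting each shared vertex once the boundary has gcd(6,8) + gcd(10,10) + gcd(4,2) = 2+10+2 = 14.
By Pick's theorem A = I + B/2 − 1, so I = 10 − 14/2 + 1 = 4.

4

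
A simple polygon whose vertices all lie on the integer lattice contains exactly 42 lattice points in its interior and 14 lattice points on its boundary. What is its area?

48

By Pick's theorem, A = I + B/2 − 1 = 42 + 14/2 − 1 = 48.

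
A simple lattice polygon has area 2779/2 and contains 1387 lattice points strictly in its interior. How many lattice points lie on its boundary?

Pick's theorem gives A = I + B/2 − 1, so B = 2(A − I + 1) = 2(2779/2 − 1387 + 1) = 7.

7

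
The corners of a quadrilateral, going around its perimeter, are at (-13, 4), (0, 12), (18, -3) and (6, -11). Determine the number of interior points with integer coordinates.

By the shoelace formula, twice the signed area is |[(-13)·12 − 0·4] + [0·(-3) − 18·12] + [18·(-11) − 6·(-3)] + [6·4 − (-13)·(-11)]| = 671, so the area is 671/2.
Along each edge there are gcd(|Δx|,|Δy|)+1 lattice points, so counting each shared vertex once the boundary has gcd(13,8) + gcd(18,15) + gcd(12,8) + gcd(19,15) = 1+3+4+1 = 9.
Pick's theorem gives I = A − B/2 + 1 = 671/2 − 9/2 + 1 = 332.

332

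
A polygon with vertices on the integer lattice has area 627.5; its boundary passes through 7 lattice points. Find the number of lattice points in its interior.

From Pick's theorem, I = A − B/2 + 1 = 627.5 − 7/2 + 1 = 625.

625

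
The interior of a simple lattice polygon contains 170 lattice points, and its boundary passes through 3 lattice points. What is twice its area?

341

Pick's theorem states A = I + B/2 − 1, so A = 170 + 3/2 − 1 = 341/2.
Hence 2A = 341.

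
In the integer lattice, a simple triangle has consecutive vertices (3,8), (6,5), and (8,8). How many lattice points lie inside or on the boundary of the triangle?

13

By the shoelace formula, twice the signed area is |(3·5 − 6·8) + (6·8 − 8·5) + (8·8 − 3·8)| = 15, so the area is 7.5.
Summing gcd(|Δx|,|Δy|) over the edges gives the boundary count: gcd(3,3) + gcd(2,3) + gcd(5,0) = 3+1+5 = 9.
Pick's theorem gives I = A − B/2 + 1 = 7.5 − 9/2 + 1 = 4, so the closed region contains I + B = 4 + 9 = 13 lattice points.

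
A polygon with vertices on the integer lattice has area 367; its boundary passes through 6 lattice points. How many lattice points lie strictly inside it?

From Pick's theorem, I = A − B/2 + 1 = 367 − 6/2 + 1 = 365.

365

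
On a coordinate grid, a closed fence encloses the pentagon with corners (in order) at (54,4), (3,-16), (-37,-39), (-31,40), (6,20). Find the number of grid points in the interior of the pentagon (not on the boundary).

The shoelace formula gives twice the area as |[54·(-16) − 3·4] + [3·(-39) − (-37)·(-16)] + [(-37)·40 − (-31)·(-39)] + [(-31)·20 − 6·40] + [6·4 − 54·20]| = 6190, so the area is 3095.
Along each edge there are gcd(|Δx|,|Δy|)+1 lattice points, so counting each shared vertex once the boundary has gcd(51,20) + gcd(40,23) + gcd(6,79) + gcd(37,20) + gcd(48,16) = 1+1+1+1+16 = 20.
Pick's theorem gives I = A − B/2 + 1 = 3095 − 20/2 + 1 = 3086.

3086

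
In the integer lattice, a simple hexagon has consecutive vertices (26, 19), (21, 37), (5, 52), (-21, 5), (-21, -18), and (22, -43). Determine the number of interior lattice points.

2939

Using the shoelace formula, 2A = |(26·37 − 21·19) + (21·52 − 5·37) + (5·5 − (-21)·52) + ((-21)·(-18) − (-21)·5) + ((-21)·(-43) − 22·(-18)) + (22·19 − 26·(-43))| = 5905, so the area is 5905/2.
Along each edge there are gcd(|Δx|,|Δy|)+1 lattice points, so counting each shared vertex once the boundary has gcd(5,18) + gcd(16,15) + gcd(26,47) + gcd(0,23) + gcd(43,25) + gcd(4,62) = 1+1+1+23+1+2 = 29.
By Pick's theorem A = I + B/2 − 1, so I = 5905/2 − 29/2 + 1 = 2939.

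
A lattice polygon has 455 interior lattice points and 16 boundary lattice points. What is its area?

By Pick's theorem, A = I + B/2 − 1 = 455 + 16/2 − 1 = 462.

462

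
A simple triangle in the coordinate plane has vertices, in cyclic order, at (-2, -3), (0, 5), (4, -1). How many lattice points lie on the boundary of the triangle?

6

Along each edge there are gcd(|Δx|,|Δy|)+1 lattice points, so counting each shared vertex once the boundary has gcd(2,8) + gcd(4,6) + gcd(6,2) = 2+2+2 = 6.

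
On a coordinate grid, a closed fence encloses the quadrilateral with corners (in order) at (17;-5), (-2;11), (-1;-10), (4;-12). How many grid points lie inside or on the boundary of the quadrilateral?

225

Using the shoelace formula, 2A = |(17·11 − (-2)·(-5)) + ((-2)·(-10) − (-1)·11) + ((-1)·(-12) − 4·(-10)) + (4·(-5) − 17·(-12))| = 444, so the area is 222.
The number of boundary lattice points is Σ gcd(|Δx|,|Δy|) = gcd(19,16) + gcd(1,21) + gcd(5,2) + gcd(13,7) = 1+1+1+1 = 4.
Pick's theorem gives I = A − B/2 + 1 = 222 − 4/2 + 1 = 221, so the closed region contains I + B = 221 + 4 = 225 lattice points.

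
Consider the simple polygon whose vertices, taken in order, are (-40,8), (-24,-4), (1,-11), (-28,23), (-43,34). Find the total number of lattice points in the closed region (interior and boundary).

By the shoelace formula, twice the signed area is |((-40)·(-4) − (-24)·8) + ((-24)·(-11) − 1·(-4)) + (1·23 − (-28)·(-11)) + ((-28)·34 − (-43)·23) + ((-43)·8 − (-40)·34)| = 1388, so the area is 694.
Summing gcd(|Δx|,|Δy|) over the edges gives the boundary count: gcd(16,12) + gcd(25,7) + gcd(29,34) + gcd(15,11) + gcd(3,26) = 4+1+1+1+1 = 8.
Pick's theorem gives I = A − B/2 + 1 = 694 − 8/2 + 1 = 691, so the closed region contains I + B = 691 + 8 = 699 lattice points.

699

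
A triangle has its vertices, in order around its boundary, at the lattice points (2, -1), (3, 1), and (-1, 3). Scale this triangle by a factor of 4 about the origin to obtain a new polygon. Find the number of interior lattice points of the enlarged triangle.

The shoelace formula gives twice the area as |(2·1 − 3·(-1)) + (3·3 − (-1)·1) + ((-1)·(-1) − 2·3)| = 10, so the area is 5.
Summing gcd(|Δx|,|Δy|) over the edges gives the boundary count: gcd(1,2) + gcd(4,2) + gcd(3,4) = 1+2+1 = 4.
Scaling by 4 multiplies the area by 4² = 16 (so the new area is 80) and multiplies the boundary lattice-point count by 4, giving 16.
By Pick's theorem, the interior count of the dilated polygon is 80 − 16/2 + 1 = 73.

73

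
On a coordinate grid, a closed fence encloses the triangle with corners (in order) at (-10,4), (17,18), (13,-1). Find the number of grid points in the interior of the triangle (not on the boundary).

By the shoelace formula, twice the signed area is |((-10)·18 − 17·4) + (17·(-1) − 13·18) + (13·4 − (-10)·(-1))| = 457, so the area is 228.5.
The number of boundary lattice points is Σ gcd(|Δx|,|Δy|) = gcd(27,14) + gcd(4,19) + gcd(23,5) = 1+1+1 = 3.
By Pick's theorem A = I + B/2 − 1, so I = 228.5 − 3/2 + 1 = 228.

228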